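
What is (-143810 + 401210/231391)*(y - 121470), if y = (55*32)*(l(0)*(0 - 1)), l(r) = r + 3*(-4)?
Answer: 3339240428475000/231391 ≈ 1.4431e+10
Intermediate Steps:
l(r) = -12 + r (l(r) = r - 12 = -12 + r)
y = 21120 (y = (55*32)*((-12 + 0)*(0 - 1)) = 1760*(-12*(-1)) = 1760*12 = 21120)
(-143810 + 401210/231391)*(y - 121470) = (-143810 + 401210/231391)*(21120 - 121470) = (-143810 + 401210*(1/231391))*(-100350) = (-143810 + 401210/231391)*(-100350) = -33275938500/231391*(-100350) = 3339240428475000/231391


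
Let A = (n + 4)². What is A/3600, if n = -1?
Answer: 1/400 ≈ 0.0025000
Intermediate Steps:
A = 9 (A = (-1 + 4)² = 3² = 9)
A/3600 = 9/3600 = (1/3600)*9 = 1/400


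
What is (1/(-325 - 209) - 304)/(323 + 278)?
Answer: -162337/320934 ≈ -0.50583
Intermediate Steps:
(1/(-325 - 209) - 304)/(323 + 278) = (1/(-534) - 304)/601 = (-1/534 - 304)*(1/601) = -162337/534*1/601 = -162337/320934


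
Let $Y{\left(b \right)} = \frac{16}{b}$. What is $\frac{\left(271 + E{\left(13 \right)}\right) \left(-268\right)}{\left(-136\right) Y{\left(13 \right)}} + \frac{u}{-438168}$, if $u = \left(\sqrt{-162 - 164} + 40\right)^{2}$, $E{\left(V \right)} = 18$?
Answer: $\frac{810989101}{1752672} - \frac{10 i \sqrt{326}}{54771} \approx 462.72 - 0.0032965 i$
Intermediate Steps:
$u = \left(40 + i \sqrt{326}\right)^{2}$ ($u = \left(\sqrt{-326} + 40\right)^{2} = \left(i \sqrt{326} + 40\right)^{2} = \left(40 + i \sqrt{326}\right)^{2} \approx 1274.0 + 1444.4 i$)
$\frac{\left(271 + E{\left(13 \right)}\right) \left(-268\right)}{\left(-136\right) Y{\left(13 \right)}} + \frac{u}{-438168} = \frac{\left(271 + 18\right) \left(-268\right)}{\left(-136\right) \frac{16}{13}} + \frac{\left(40 + i \sqrt{326}\right)^{2}}{-438168} = \frac{289 \left(-268\right)}{\left(-136\right) 16 \cdot \frac{1}{13}} + \left(40 + i \sqrt{326}\right)^{2} \left(- \frac{1}{438168}\right) = - \frac{77452}{\left(-136\right) \frac{16}{13}} - \frac{\left(40 + i \sqrt{326}\right)^{2}}{438168} = - \frac{77452}{- \frac{2176}{13}} - \frac{\left(40 + i \sqrt{326}\right)^{2}}{438168} = \left(-77452\right) \left(- \frac{13}{2176}\right) - \frac{\left(40 + i \sqrt{326}\right)^{2}}{438168} = \frac{14807}{32} - \frac{\left(40 + i \sqrt{326}\right)^{2}}{438168}$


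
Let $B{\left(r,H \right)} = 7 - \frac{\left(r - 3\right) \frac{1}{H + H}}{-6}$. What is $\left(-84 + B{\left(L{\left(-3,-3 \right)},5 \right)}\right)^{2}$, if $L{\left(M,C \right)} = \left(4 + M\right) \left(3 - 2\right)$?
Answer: $\frac{5340721}{900} \approx 5934.1$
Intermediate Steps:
$L{\left(M,C \right)} = 4 + M$ ($L{\left(M,C \right)} = \left(4 + M\right) 1 = 4 + M$)
$B{\left(r,H \right)} = 7 + \frac{-3 + r}{12 H}$ ($B{\left(r,H \right)} = 7 - \frac{-3 + r}{2 H} \left(- \frac{1}{6}\right) = 7 - - \frac{-3 + r}{12 H} = 7 + \frac{-3 + r}{12 H}$)
$\left(-84 + B{\left(L{\left(-3,-3 \right)},5 \right)}\right)^{2} = \left(-84 + \frac{-3 + \left(4 - 3\right) + 84 \cdot 5}{12 \cdot 5}\right)^{2} = \left(-84 + \frac{1}{12} \cdot \frac{1}{5} \left(-3 + 1 + 420\right)\right)^{2} = \left(-84 + \frac{1}{12} \cdot \frac{1}{5} \cdot 418\right)^{2} = \left(-84 + \frac{209}{30}\right)^{2} = \left(- \frac{2311}{30}\right)^{2} = \frac{5340721}{900}$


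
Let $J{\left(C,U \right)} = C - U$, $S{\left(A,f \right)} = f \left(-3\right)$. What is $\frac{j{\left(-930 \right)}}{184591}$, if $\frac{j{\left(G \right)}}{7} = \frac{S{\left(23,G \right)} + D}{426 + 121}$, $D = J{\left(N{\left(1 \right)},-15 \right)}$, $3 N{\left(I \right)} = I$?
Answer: $\frac{58912}{302913831} \approx 0.00019448$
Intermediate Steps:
$N{\left(I \right)} = \frac{I}{3}$
$S{\left(A,f \right)} = - 3 f$
$D = \frac{46}{3}$ ($D = \frac{1}{3} \cdot 1 - -15 = \frac{1}{3} + 15 = \frac{46}{3} \approx 15.333$)
$j{\left(G \right)} = \frac{322}{1641} - \frac{21 G}{547}$ ($j{\left(G \right)} = 7 \frac{- 3 G + \frac{46}{3}}{426 + 121} = 7 \frac{\frac{46}{3} - 3 G}{547} = 7 \left(\frac{46}{3} - 3 G\right) \frac{1}{547} = 7 \left(\frac{46}{1641} - \frac{3 G}{547}\right) = \frac{322}{1641} - \frac{21 G}{547}$)
$\frac{j{\left(-930 \right)}}{184591} = \frac{\frac{322}{1641} - - \frac{19530}{547}}{184591} = \left(\frac{322}{1641} + \frac{19530}{547}\right) \frac{1}{184591} = \frac{58912}{1641} \cdot \frac{1}{184591} = \frac{58912}{302913831}$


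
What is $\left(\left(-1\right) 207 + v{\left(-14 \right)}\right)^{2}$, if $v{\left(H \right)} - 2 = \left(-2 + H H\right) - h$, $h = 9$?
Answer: $400$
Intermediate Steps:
$v{\left(H \right)} = -9 + H^{2}$ ($v{\left(H \right)} = 2 + \left(\left(-2 + H H\right) - 9\right) = 2 + \left(\left(-2 + H^{2}\right) - 9\right) = 2 + \left(-11 + H^{2}\right) = -9 + H^{2}$)
$\left(\left(-1\right) 207 + v{\left(-14 \right)}\right)^{2} = \left(\left(-1\right) 207 - \left(9 - \left(-14\right)^{2}\right)\right)^{2} = \left(-207 + \left(-9 + 196\right)\right)^{2} = \left(-207 + 187\right)^{2} = \left(-20\right)^{2} = 400$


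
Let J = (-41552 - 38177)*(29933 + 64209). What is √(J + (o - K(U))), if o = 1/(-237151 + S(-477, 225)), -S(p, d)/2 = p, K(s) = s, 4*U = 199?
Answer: I*√1674975604632328636027/472394 ≈ 86636.0*I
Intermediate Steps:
U = 199/4 (U = (¼)*199 = 199/4 ≈ 49.750)
S(p, d) = -2*p
o = -1/236197 (o = 1/(-237151 - 2*(-477)) = 1/(-237151 + 954) = 1/(-236197) = -1/236197 ≈ -4.2338e-6)
J = -7505847518 (J = -79729*94142 = -7505847518)
√(J + (o - K(U))) = √(-7505847518 + (-1/236197 - 1*199/4)) = √(-7505847518 + (-1/236197 - 199/4)) = √(-7505847518 - 47003207/944788) = √(-7091434711839391/944788) = I*√1674975604632328636027/472394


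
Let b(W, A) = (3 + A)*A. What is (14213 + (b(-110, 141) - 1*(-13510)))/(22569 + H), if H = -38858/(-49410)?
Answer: 1186507035/557586574 ≈ 2.1279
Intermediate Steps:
b(W, A) = A*(3 + A)
H = 19429/24705 (H = -38858*(-1/49410) = 19429/24705 ≈ 0.78644)
(14213 + (b(-110, 141) - 1*(-13510)))/(22569 + H) = (14213 + (141*(3 + 141) - 1*(-13510)))/(22569 + 19429/24705) = (14213 + (141*144 + 13510))/(557586574/24705) = (14213 + (20304 + 13510))*(24705/557586574) = (14213 + 33814)*(24705/557586574) = 48027*(24705/557586574) = 1186507035/557586574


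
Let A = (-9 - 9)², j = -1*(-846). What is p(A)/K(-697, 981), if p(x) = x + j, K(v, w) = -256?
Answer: -585/128 ≈ -4.5703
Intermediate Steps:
j = 846
A = 324 (A = (-18)² = 324)
p(x) = 846 + x (p(x) = x + 846 = 846 + x)
p(A)/K(-697, 981) = (846 + 324)/(-256) = 1170*(-1/256) = -585/128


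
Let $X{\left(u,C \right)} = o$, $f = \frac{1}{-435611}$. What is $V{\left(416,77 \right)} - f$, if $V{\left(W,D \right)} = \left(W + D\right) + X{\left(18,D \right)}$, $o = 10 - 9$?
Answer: $\frac{215191835}{435611} \approx 494.0$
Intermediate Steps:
$f = - \frac{1}{435611} \approx -2.2956 \cdot 10^{-6}$
$o = 1$ ($o = 10 - 9 = 1$)
$X{\left(u,C \right)} = 1$
$V{\left(W,D \right)} = 1 + D + W$ ($V{\left(W,D \right)} = \left(W + D\right) + 1 = \left(D + W\right) + 1 = 1 + D + W$)
$V{\left(416,77 \right)} - f = \left(1 + 77 + 416\right) - - \frac{1}{435611} = 494 + \frac{1}{435611} = \frac{215191835}{435611}$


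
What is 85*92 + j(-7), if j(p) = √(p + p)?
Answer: 7820 + I*√14 ≈ 7820.0 + 3.7417*I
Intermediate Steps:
j(p) = √2*√p (j(p) = √(2*p) = √2*√p)
85*92 + j(-7) = 85*92 + √2*√(-7) = 7820 + √2*(I*√7) = 7820 + I*√14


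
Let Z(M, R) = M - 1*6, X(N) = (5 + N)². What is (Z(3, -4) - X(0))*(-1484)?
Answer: 41552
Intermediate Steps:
Z(M, R) = -6 + M (Z(M, R) = M - 6 = -6 + M)
(Z(3, -4) - X(0))*(-1484) = ((-6 + 3) - (5 + 0)²)*(-1484) = (-3 - 1*5²)*(-1484) = (-3 - 1*25)*(-1484) = (-3 - 25)*(-1484) = -28*(-1484) = 41552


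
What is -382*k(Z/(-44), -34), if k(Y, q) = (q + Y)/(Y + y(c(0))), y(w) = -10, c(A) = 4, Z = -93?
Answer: -535946/347 ≈ -1544.5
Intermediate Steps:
k(Y, q) = (Y + q)/(-10 + Y) (k(Y, q) = (q + Y)/(Y - 10) = (Y + q)/(-10 + Y))
-382*k(Z/(-44), -34) = -382*(-93/(-44) - 34)/(-10 - 93/(-44)) = -382*(-93*(-1/44) - 34)/(-10 - 93*(-1/44)) = -382*(93/44 - 34)/(-10 + 93/44) = -382*(-1403)/((-347/44)*44) = -(-16808)*(-1403)/(347*44) = -382*1403/347 = -535946/347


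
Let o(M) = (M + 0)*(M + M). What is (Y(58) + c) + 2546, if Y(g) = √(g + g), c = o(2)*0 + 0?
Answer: 2546 + 2*√29 ≈ 2556.8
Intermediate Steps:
o(M) = 2*M² (o(M) = M*(2*M) = 2*M²)
c = 0 (c = (2*2²)*0 + 0 = (2*4)*0 + 0 = 8*0 + 0 = 0 + 0 = 0)
Y(g) = √2*√g (Y(g) = √(2*g) = √2*√g)
(Y(58) + c) + 2546 = (√2*√58 + 0) + 2546 = (2*√29 + 0) + 2546 = 2*√29 + 2546 = 2546 + 2*√29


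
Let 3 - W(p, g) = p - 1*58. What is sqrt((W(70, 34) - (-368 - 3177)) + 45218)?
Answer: sqrt(48754) ≈ 220.80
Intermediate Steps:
W(p, g) = 61 - p (W(p, g) = 3 - (p - 1*58) = 3 - (p - 58) = 3 - (-58 + p) = 3 + (58 - p) = 61 - p)
sqrt((W(70, 34) - (-368 - 3177)) + 45218) = sqrt(((61 - 1*70) - (-368 - 3177)) + 45218) = sqrt(((61 - 70) - 1*(-3545)) + 45218) = sqrt((-9 + 3545) + 45218) = sqrt(3536 + 45218) = sqrt(48754)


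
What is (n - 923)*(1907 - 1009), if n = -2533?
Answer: -3103488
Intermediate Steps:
(n - 923)*(1907 - 1009) = (-2533 - 923)*(1907 - 1009) = -3456*898 = -3103488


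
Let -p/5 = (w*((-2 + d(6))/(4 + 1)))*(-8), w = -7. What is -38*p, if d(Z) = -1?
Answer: -6384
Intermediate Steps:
p = 168 (p = -5*(-7*(-2 - 1)/(4 + 1))*(-8) = -5*(-(-21)/5)*(-8) = -5*(-7*(-⅗))*(-8) = -21*(-8) = -5*(-168/5) = 168)
-38*p = -38*168 = -6384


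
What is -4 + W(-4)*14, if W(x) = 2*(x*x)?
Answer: 444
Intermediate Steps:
W(x) = 2*x²
-4 + W(-4)*14 = -4 + (2*(-4)²)*14 = -4 + (2*16)*14 = -4 + 32*14 = -4 + 448 = 444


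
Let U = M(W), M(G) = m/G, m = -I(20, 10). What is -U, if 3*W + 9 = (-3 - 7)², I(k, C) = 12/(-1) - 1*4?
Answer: -48/91 ≈ -0.52747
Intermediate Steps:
I(k, C) = -16 (I(k, C) = 12*(-1) - 4 = -12 - 4 = -16)
m = 16 (m = -1*(-16) = 16)
W = 91/3 (W = -3 + (-3 - 7)²/3 = -3 + (⅓)*(-10)² = -3 + (⅓)*100 = -3 + 100/3 = 91/3 ≈ 30.333)
M(G) = 16/G
U = 48/91 (U = 16/(91/3) = 16*(3/91) = 48/91 ≈ 0.52747)
-U = -1*48/91 = -48/91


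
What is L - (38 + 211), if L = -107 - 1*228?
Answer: -584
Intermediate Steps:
L = -335 (L = -107 - 228 = -335)
L - (38 + 211) = -335 - (38 + 211) = -335 - 1*249 = -335 - 249 = -584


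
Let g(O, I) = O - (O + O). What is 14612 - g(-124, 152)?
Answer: 14488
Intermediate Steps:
g(O, I) = -O (g(O, I) = O - 2*O = -O)
14612 - g(-124, 152) = 14612 - (-1)*(-124) = 14612 - 1*124 = 14612 - 124 = 14488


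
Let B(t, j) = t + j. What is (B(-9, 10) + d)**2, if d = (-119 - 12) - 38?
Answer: 28224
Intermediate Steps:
B(t, j) = j + t
d = -169 (d = -131 - 38 = -169)
(B(-9, 10) + d)**2 = ((10 - 9) - 169)**2 = (1 - 169)**2 = (-168)**2 = 28224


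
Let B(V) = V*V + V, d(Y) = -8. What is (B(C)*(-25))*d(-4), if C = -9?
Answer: 14400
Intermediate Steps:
B(V) = V + V² (B(V) = V² + V = V + V²)
(B(C)*(-25))*d(-4) = (-9*(1 - 9)*(-25))*(-8) = (-9*(-8)*(-25))*(-8) = (72*(-25))*(-8) = -1800*(-8) = 14400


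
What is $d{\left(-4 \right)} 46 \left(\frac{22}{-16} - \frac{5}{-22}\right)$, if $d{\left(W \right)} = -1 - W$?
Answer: $- \frac{6969}{44} \approx -158.39$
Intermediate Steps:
$d{\left(-4 \right)} 46 \left(\frac{22}{-16} - \frac{5}{-22}\right) = \left(-1 - -4\right) 46 \left(\frac{22}{-16} - \frac{5}{-22}\right) = \left(-1 + 4\right) 46 \left(22 \left(- \frac{1}{16}\right) - - \frac{5}{22}\right) = 3 \cdot 46 \left(- \frac{11}{8} + \frac{5}{22}\right) = 138 \left(- \frac{101}{88}\right) = - \frac{6969}{44}$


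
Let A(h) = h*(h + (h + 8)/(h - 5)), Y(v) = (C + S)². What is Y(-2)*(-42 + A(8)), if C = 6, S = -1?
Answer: 4850/3 ≈ 1616.7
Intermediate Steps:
Y(v) = 25 (Y(v) = (6 - 1)² = 5² = 25)
A(h) = h*(h + (8 + h)/(-5 + h))
Y(-2)*(-42 + A(8)) = 25*(-42 + 8*(8 + 8² - 4*8)/(-5 + 8)) = 25*(-42 + 8*(8 + 64 - 32)/3) = 25*(-42 + 8*(⅓)*40) = 25*(-42 + 320/3) = 25*(194/3) = 4850/3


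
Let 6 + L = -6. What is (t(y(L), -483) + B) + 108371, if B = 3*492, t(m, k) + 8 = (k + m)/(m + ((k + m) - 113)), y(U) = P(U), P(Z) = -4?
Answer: 66343243/604 ≈ 1.0984e+5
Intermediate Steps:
L = -12 (L = -6 - 6 = -12)
y(U) = -4
t(m, k) = -8 + (k + m)/(-113 + k + 2*m) (t(m, k) = -8 + (k + m)/(m + ((k + m) - 113)) = -8 + (k + m)/(m + (-113 + k + m)) = -8 + (k + m)/(-113 + k + 2*m))
B = 1476
(t(y(L), -483) + B) + 108371 = ((904 - 15*(-4) - 7*(-483))/(-113 - 483 + 2*(-4)) + 1476) + 108371 = ((904 + 60 + 3381)/(-113 - 483 - 8) + 1476) + 108371 = (4345/(-604) + 1476) + 108371 = (-1/604*4345 + 1476) + 108371 = (-4345/604 + 1476) + 108371 = 887159/604 + 108371 = 66343243/604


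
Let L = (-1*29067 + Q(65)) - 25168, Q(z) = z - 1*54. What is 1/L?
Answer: -1/54224 ≈ -1.8442e-5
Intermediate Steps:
Q(z) = -54 + z (Q(z) = z - 54 = -54 + z)
L = -54224 (L = (-1*29067 + (-54 + 65)) - 25168 = (-29067 + 11) - 25168 = -29056 - 25168 = -54224)
1/L = 1/(-54224) = -1/54224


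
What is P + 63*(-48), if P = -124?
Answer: -3148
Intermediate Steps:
P + 63*(-48) = -124 + 63*(-48) = -124 - 3024 = -3148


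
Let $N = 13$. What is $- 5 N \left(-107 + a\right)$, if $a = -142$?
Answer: $16185$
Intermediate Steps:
$- 5 N \left(-107 + a\right) = \left(-5\right) 13 \left(-107 - 142\right) = \left(-65\right) \left(-249\right) = 16185$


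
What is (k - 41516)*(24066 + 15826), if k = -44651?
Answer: -3437373964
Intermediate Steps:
(k - 41516)*(24066 + 15826) = (-44651 - 41516)*(24066 + 15826) = -86167*39892 = -3437373964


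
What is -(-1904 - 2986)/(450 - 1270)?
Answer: -489/82 ≈ -5.9634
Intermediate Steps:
-(-1904 - 2986)/(450 - 1270) = -(-4890)/(-820) = -(-4890)*(-1)/820 = -1*489/82 = -489/82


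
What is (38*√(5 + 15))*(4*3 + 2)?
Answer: 1064*√5 ≈ 2379.2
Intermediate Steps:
(38*√(5 + 15))*(4*3 + 2) = (38*√20)*(12 + 2) = (38*(2*√5))*14 = (76*√5)*14 = 1064*√5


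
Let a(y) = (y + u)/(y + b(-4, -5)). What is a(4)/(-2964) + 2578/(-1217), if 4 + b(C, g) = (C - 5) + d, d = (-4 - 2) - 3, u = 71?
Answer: -45816727/21643128 ≈ -2.1169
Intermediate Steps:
d = -9 (d = -6 - 3 = -9)
b(C, g) = -18 + C (b(C, g) = -4 + ((C - 5) - 9) = -4 + ((-5 + C) - 9) = -4 + (-14 + C) = -18 + C)
a(y) = (71 + y)/(-22 + y) (a(y) = (y + 71)/(y + (-18 - 4)) = (71 + y)/(y - 22) = (71 + y)/(-22 + y))
a(4)/(-2964) + 2578/(-1217) = ((71 + 4)/(-22 + 4))/(-2964) + 2578/(-1217) = (75/(-18))*(-1/2964) + 2578*(-1/1217) = -1/18*75*(-1/2964) - 2578/1217 = -25/6*(-1/2964) - 2578/1217 = 25/17784 - 2578/1217 = -45816727/21643128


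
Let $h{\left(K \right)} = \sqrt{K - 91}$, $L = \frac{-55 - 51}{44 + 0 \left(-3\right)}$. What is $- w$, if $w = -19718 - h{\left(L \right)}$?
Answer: $19718 + \frac{i \sqrt{45210}}{22} \approx 19718.0 + 9.6648 i$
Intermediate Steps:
$L = - \frac{53}{22}$ ($L = - \frac{106}{44 + 0} = - \frac{106}{44} = \left(-106\right) \frac{1}{44} = - \frac{53}{22} \approx -2.4091$)
$h{\left(K \right)} = \sqrt{-91 + K}$
$w = -19718 - \frac{i \sqrt{45210}}{22}$ ($w = -19718 - \sqrt{-91 - \frac{53}{22}} = -19718 - \sqrt{- \frac{2055}{22}} = -19718 - \frac{i \sqrt{45210}}{22} \approx -19718.0 - 9.6648 i$)
$- w = - (-19718 - \frac{i \sqrt{45210}}{22}) = 19718 + \frac{i \sqrt{45210}}{22}$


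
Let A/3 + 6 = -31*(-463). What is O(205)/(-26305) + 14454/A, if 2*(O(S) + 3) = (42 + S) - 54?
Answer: 250792091/754795670 ≈ 0.33226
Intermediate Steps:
A = 43041 (A = -18 + 3*(-31*(-463)) = -18 + 3*14353 = -18 + 43059 = 43041)
O(S) = -9 + S/2 (O(S) = -3 + ((42 + S) - 54)/2 = -3 + (-12 + S)/2 = -3 + (-6 + S/2) = -9 + S/2)
O(205)/(-26305) + 14454/A = (-9 + (½)*205)/(-26305) + 14454/43041 = (-9 + 205/2)*(-1/26305) + 14454*(1/43041) = (187/2)*(-1/26305) + 4818/14347 = -187/52610 + 4818/14347 = 250792091/754795670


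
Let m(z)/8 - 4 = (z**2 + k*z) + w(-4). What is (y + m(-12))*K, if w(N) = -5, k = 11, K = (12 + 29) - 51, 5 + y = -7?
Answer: -760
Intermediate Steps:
y = -12 (y = -5 - 7 = -12)
K = -10 (K = 41 - 51 = -10)
m(z) = -8 + 8*z**2 + 88*z (m(z) = 32 + 8*((z**2 + 11*z) - 5) = 32 + 8*(-5 + z**2 + 11*z) = 32 + (-40 + 8*z**2 + 88*z) = -8 + 8*z**2 + 88*z)
(y + m(-12))*K = (-12 + (-8 + 8*(-12)**2 + 88*(-12)))*(-10) = (-12 + (-8 + 8*144 - 1056))*(-10) = (-12 + (-8 + 1152 - 1056))*(-10) = (-12 + 88)*(-10) = 76*(-10) = -760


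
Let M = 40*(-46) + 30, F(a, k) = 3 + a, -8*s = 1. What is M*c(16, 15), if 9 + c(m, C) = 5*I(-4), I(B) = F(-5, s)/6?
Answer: 57920/3 ≈ 19307.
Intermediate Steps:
s = -⅛ (s = -⅛*1 = -⅛ ≈ -0.12500)
I(B) = -⅓ (I(B) = (3 - 5)/6 = -2*⅙ = -⅓)
c(m, C) = -32/3 (c(m, C) = -9 + 5*(-⅓) = -9 - 5/3 = -32/3)
M = -1810 (M = -1840 + 30 = -1810)
M*c(16, 15) = -1810*(-32/3) = 57920/3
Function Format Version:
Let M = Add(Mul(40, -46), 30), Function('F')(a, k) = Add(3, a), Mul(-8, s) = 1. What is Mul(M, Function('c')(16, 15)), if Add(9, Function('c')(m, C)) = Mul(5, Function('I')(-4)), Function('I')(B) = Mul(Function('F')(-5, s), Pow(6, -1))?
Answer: Rational(57920, 3) ≈ 19307.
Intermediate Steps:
s = Rational(-1, 8) (s = Mul(Rational(-1, 8), 1) = Rational(-1, 8) ≈ -0.12500)
Function('I')(B) = Rational(-1, 3) (Function('I')(B) = Mul(Add(3, -5), Pow(6, -1)) = Mul(-2, Rational(1, 6)) = Rational(-1, 3))
Function('c')(m, C) = Rational(-32, 3) (Function('c')(m, C) = Add(-9, Mul(5, Rational(-1, 3))) = Add(-9, Rational(-5, 3)) = Rational(-32, 3))
M = -1810 (M = Add(-1840, 30) = -1810)
Mul(M, Function('c')(16, 15)) = Mul(-1810, Rational(-32, 3)) = Rational(57920, 3)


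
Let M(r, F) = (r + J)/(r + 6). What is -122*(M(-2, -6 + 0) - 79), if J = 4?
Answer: 9577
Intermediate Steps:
M(r, F) = (4 + r)/(6 + r) (M(r, F) = (r + 4)/(r + 6) = (4 + r)/(6 + r))
-122*(M(-2, -6 + 0) - 79) = -122*((4 - 2)/(6 - 2) - 79) = -122*(2/4 - 79) = -122*((1/4)*2 - 79) = -122*(1/2 - 79) = -122*(-157/2) = 9577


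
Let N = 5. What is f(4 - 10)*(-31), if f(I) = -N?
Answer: 155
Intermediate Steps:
f(I) = -5 (f(I) = -1*5 = -5)
f(4 - 10)*(-31) = -5*(-31) = 155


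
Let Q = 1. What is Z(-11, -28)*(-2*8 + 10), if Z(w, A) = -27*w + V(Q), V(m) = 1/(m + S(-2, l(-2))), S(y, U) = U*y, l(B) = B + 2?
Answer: -1788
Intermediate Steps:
l(B) = 2 + B
V(m) = 1/m (V(m) = 1/(m + (2 - 2)*(-2)) = 1/(m + 0*(-2)) = 1/(m + 0) = 1/m)
Z(w, A) = 1 - 27*w (Z(w, A) = -27*w + 1/1 = -27*w + 1 = 1 - 27*w)
Z(-11, -28)*(-2*8 + 10) = (1 - 27*(-11))*(-2*8 + 10) = (1 + 297)*(-16 + 10) = 298*(-6) = -1788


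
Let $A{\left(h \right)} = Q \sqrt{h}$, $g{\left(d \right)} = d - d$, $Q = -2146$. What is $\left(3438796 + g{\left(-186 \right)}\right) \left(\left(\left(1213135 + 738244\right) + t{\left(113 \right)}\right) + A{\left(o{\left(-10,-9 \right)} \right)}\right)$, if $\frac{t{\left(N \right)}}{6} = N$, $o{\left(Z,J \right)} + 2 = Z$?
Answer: $6712725803372 - 14759312432 i \sqrt{3} \approx 6.7127 \cdot 10^{12} - 2.5564 \cdot 10^{10} i$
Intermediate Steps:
$o{\left(Z,J \right)} = -2 + Z$
$g{\left(d \right)} = 0$
$t{\left(N \right)} = 6 N$
$A{\left(h \right)} = - 2146 \sqrt{h}$
$\left(3438796 + g{\left(-186 \right)}\right) \left(\left(\left(1213135 + 738244\right) + t{\left(113 \right)}\right) + A{\left(o{\left(-10,-9 \right)} \right)}\right) = \left(3438796 + 0\right) \left(\left(\left(1213135 + 738244\right) + 6 \cdot 113\right) - 2146 \sqrt{-2 - 10}\right) = 3438796 \left(\left(1951379 + 678\right) - 2146 \sqrt{-12}\right) = 3438796 \left(1952057 - 2146 \cdot 2 i \sqrt{3}\right) = 3438796 \left(1952057 - 4292 i \sqrt{3}\right) = 6712725803372 - 14759312432 i \sqrt{3}$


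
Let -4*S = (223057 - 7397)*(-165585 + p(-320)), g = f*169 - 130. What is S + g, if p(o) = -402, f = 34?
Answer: 8949194721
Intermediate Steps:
g = 5616 (g = 34*169 - 130 = 5746 - 130 = 5616)
S = 8949189105 (S = -(223057 - 7397)*(-165585 - 402)/4 = -53915*(-165987) = -1/4*(-35796756420) = 8949189105)
S + g = 8949189105 + 5616 = 8949194721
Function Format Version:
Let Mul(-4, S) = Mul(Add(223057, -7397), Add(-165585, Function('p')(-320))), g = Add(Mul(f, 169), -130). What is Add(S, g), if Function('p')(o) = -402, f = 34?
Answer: 8949194721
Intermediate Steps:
g = 5616 (g = Add(Mul(34, 169), -130) = Add(5746, -130) = 5616)
S = 8949189105 (S = Mul(Rational(-1, 4), Mul(Add(223057, -7397), Add(-165585, -402))) = Mul(Rational(-1, 4), Mul(215660, -165987)) = Mul(Rational(-1, 4), -35796756420) = 8949189105)
Add(S, g) = Add(8949189105, 5616) = 8949194721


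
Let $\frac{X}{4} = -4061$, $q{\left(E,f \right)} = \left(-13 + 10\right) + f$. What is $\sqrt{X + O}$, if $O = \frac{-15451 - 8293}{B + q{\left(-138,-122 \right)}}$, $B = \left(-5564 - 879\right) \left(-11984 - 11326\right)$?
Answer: $\frac{2 i \sqrt{91599495247223836405}}{150186205} \approx 127.45 i$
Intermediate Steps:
$q{\left(E,f \right)} = -3 + f$
$B = 150186330$ ($B = \left(-6443\right) \left(-23310\right) = 150186330$)
$X = -16244$ ($X = 4 \left(-4061\right) = -16244$)
$O = - \frac{23744}{150186205}$ ($O = \frac{-15451 - 8293}{150186330 - 125} = - \frac{23744}{150186330 - 125} = - \frac{23744}{150186205} \approx -0.0001581$)
$\sqrt{X + O} = \sqrt{-16244 - \frac{23744}{150186205}} = \sqrt{- \frac{2439624737764}{150186205}} = \frac{2 i \sqrt{91599495247223836405}}{150186205}$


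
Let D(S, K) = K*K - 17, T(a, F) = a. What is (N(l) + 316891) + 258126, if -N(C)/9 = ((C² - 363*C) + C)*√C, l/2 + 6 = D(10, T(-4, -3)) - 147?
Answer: 575017 - 3714480*I*√77 ≈ 5.7502e+5 - 3.2594e+7*I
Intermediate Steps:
D(S, K) = -17 + K² (D(S, K) = K² - 17 = -17 + K²)
l = -308 (l = -12 + 2*((-17 + (-4)²) - 147) = -12 + 2*((-17 + 16) - 147) = -12 + 2*(-1 - 147) = -12 + 2*(-148) = -12 - 296 = -308)
N(C) = -9*√C*(C² - 362*C) (N(C) = -9*((C² - 363*C) + C)*√C = -9*(C² - 362*C)*√C = -9*√C*(C² - 362*C))
(N(l) + 316891) + 258126 = (9*(-308)^(3/2)*(362 - 1*(-308)) + 316891) + 258126 = (9*(-616*I*√77)*(362 + 308) + 316891) + 258126 = (9*(-616*I*√77)*670 + 316891) + 258126 = (-3714480*I*√77 + 316891) + 258126 = (316891 - 3714480*I*√77) + 258126 = 575017 - 3714480*I*√77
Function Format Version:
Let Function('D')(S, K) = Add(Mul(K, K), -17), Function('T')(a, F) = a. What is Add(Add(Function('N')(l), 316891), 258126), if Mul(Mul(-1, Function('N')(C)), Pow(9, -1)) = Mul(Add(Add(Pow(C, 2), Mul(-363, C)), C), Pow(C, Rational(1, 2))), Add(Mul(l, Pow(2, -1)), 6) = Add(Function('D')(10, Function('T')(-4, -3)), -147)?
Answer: Add(575017, Mul(-3714480, I, Pow(77, Rational(1, 2)))) ≈ Add(5.7502e+5, Mul(-3.2594e+7, I))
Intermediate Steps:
Function('D')(S, K) = Add(-17, Pow(K, 2)) (Function('D')(S, K) = Add(Pow(K, 2), -17) = Add(-17, Pow(K, 2)))
l = -308 (l = Add(-12, Mul(2, Add(Add(-17, Pow(-4, 2)), -147))) = Add(-12, Mul(2, Add(Add(-17, 16), -147))) = Add(-12, Mul(2, Add(-1, -147))) = Add(-12, Mul(2, -148)) = Add(-12, -296) = -308)
Function('N')(C) = Mul(-9, Pow(C, Rational(1, 2)), Add(Pow(C, 2), Mul(-362, C))) (Function('N')(C) = Mul(-9, Mul(Add(Add(Pow(C, 2), Mul(-363, C)), C), Pow(C, Rational(1, 2)))) = Mul(-9, Mul(Add(Pow(C, 2), Mul(-362, C)), Pow(C, Rational(1, 2)))) = Mul(-9, Mul(Pow(C, Rational(1, 2)), Add(Pow(C, 2), Mul(-362, C)))) = Mul(-9, Pow(C, Rational(1, 2)), Add(Pow(C, 2), Mul(-362, C))))
Add(Add(Function('N')(l), 316891), 258126) = Add(Add(Mul(9, Pow(-308, Rational(3, 2)), Add(362, Mul(-1, -308))), 316891), 258126) = Add(Add(Mul(9, Mul(-616, I, Pow(77, Rational(1, 2))), Add(362, 308)), 316891), 258126) = Add(Add(Mul(9, Mul(-616, I, Pow(77, Rational(1, 2))), 670), 316891), 258126) = Add(Add(Mul(-3714480, I, Pow(77, Rational(1, 2))), 316891), 258126) = Add(Add(316891, Mul(-3714480, I, Pow(77, Rational(1, 2)))), 258126) = Add(575017, Mul(-3714480, I, Pow(77, Rational(1, 2))))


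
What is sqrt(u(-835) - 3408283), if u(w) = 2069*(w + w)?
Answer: I*sqrt(6863513) ≈ 2619.8*I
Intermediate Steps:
u(w) = 4138*w (u(w) = 2069*(2*w) = 4138*w)
sqrt(u(-835) - 3408283) = sqrt(4138*(-835) - 3408283) = sqrt(-3455230 - 3408283) = sqrt(-6863513) = I*sqrt(6863513)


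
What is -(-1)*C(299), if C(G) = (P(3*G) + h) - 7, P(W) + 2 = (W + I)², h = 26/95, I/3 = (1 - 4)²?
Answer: 81107891/95 ≈ 8.5377e+5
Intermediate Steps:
I = 27 (I = 3*(1 - 4)² = 3*(-3)² = 3*9 = 27)
h = 26/95 (h = 26*(1/95) = 26/95 ≈ 0.27368)
P(W) = -2 + (27 + W)² (P(W) = -2 + (W + 27)² = -2 + (27 + W)²)
C(G) = -829/95 + (27 + 3*G)² (C(G) = ((-2 + (27 + 3*G)²) + 26/95) - 7 = (-164/95 + (27 + 3*G)²) - 7 = -829/95 + (27 + 3*G)²)
-(-1)*C(299) = -(-1)*(-829/95 + 9*(9 + 299)²) = -(-1)*(-829/95 + 9*308²) = -(-1)*(-829/95 + 9*94864) = -(-1)*(-829/95 + 853776) = -(-1)*81107891/95 = -1*(-81107891/95) = 81107891/95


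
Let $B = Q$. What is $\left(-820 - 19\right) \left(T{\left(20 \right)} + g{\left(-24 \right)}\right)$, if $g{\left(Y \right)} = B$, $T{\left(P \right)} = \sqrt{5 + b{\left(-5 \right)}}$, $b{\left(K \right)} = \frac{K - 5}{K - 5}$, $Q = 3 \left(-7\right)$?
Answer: $17619 - 839 \sqrt{6} \approx 15564.0$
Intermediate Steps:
$Q = -21$
$B = -21$
$b{\left(K \right)} = 1$ ($b{\left(K \right)} = \frac{-5 + K}{-5 + K} = 1$)
$T{\left(P \right)} = \sqrt{6}$ ($T{\left(P \right)} = \sqrt{5 + 1} = \sqrt{6}$)
$g{\left(Y \right)} = -21$
$\left(-820 - 19\right) \left(T{\left(20 \right)} + g{\left(-24 \right)}\right) = \left(-820 - 19\right) \left(\sqrt{6} - 21\right) = - 839 \left(-21 + \sqrt{6}\right) = 17619 - 839 \sqrt{6}$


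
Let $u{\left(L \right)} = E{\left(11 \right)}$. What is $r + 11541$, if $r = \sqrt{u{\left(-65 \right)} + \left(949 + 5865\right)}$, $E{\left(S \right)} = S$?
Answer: $11541 + 5 \sqrt{273} \approx 11624.0$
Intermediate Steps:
$u{\left(L \right)} = 11$
$r = 5 \sqrt{273}$ ($r = \sqrt{11 + \left(949 + 5865\right)} = \sqrt{11 + 6814} = \sqrt{6825} = 5 \sqrt{273} \approx 82.614$)
$r + 11541 = 5 \sqrt{273} + 11541 = 11541 + 5 \sqrt{273}$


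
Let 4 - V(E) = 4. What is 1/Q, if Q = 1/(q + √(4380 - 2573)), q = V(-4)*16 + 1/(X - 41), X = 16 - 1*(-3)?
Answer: -1/22 + √1807 ≈ 42.463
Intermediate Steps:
X = 19 (X = 16 + 3 = 19)
V(E) = 0 (V(E) = 4 - 1*4 = 4 - 4 = 0)
q = -1/22 (q = 0*16 + 1/(19 - 41) = 0 + 1/(-22) = 0 - 1/22 = -1/22 ≈ -0.045455)
Q = 1/(-1/22 + √1807) (Q = 1/(-1/22 + √(4380 - 2573)) = 1/(-1/22 + √1807) ≈ 0.023550)
1/Q = 1/(22/874587 + 484*√1807/874587)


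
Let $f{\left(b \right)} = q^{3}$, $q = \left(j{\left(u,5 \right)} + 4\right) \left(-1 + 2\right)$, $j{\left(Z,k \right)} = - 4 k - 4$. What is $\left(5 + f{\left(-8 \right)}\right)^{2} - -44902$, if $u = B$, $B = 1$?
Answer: $63964927$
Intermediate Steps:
$u = 1$
$j{\left(Z,k \right)} = -4 - 4 k$
$q = -20$ ($q = \left(\left(-4 - 20\right) + 4\right) \left(-1 + 2\right) = \left(\left(-4 - 20\right) + 4\right) 1 = \left(-24 + 4\right) 1 = \left(-20\right) 1 = -20$)
$f{\left(b \right)} = -8000$ ($f{\left(b \right)} = \left(-20\right)^{3} = -8000$)
$\left(5 + f{\left(-8 \right)}\right)^{2} - -44902 = \left(5 - 8000\right)^{2} - -44902 = \left(-7995\right)^{2} + 44902 = 63920025 + 44902 = 63964927$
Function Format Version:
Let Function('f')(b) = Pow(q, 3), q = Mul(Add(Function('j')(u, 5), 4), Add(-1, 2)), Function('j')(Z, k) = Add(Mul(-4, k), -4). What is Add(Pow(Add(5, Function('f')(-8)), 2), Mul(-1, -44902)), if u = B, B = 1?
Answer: 63964927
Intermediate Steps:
u = 1
Function('j')(Z, k) = Add(-4, Mul(-4, k))
q = -20 (q = Mul(Add(Add(-4, Mul(-4, 5)), 4), Add(-1, 2)) = Mul(Add(Add(-4, -20), 4), 1) = Mul(Add(-24, 4), 1) = Mul(-20, 1) = -20)
Function('f')(b) = -8000 (Function('f')(b) = Pow(-20, 3) = -8000)
Add(Pow(Add(5, Function('f')(-8)), 2), Mul(-1, -44902)) = Add(Pow(Add(5, -8000), 2), Mul(-1, -44902)) = Add(Pow(-7995, 2), 44902) = Add(63920025, 44902) = 63964927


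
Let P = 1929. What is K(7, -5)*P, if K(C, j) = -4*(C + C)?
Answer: -108024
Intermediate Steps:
K(C, j) = -8*C
K(7, -5)*P = -8*7*1929 = -56*1929 = -108024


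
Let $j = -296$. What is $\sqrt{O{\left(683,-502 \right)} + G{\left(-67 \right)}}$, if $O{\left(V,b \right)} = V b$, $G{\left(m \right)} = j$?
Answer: $i \sqrt{343162} \approx 585.8 i$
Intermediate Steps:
$G{\left(m \right)} = -296$
$\sqrt{O{\left(683,-502 \right)} + G{\left(-67 \right)}} = \sqrt{683 \left(-502\right) - 296} = \sqrt{-342866 - 296} = \sqrt{-343162} = i \sqrt{343162}$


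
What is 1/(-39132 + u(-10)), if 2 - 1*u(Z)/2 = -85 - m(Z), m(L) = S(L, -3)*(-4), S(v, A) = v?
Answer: -1/38878 ≈ -2.5721e-5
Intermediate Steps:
m(L) = -4*L (m(L) = L*(-4) = -4*L)
u(Z) = 174 - 8*Z (u(Z) = 4 - 2*(-85 - (-4)*Z) = 4 - 2*(-85 + 4*Z) = 4 + (170 - 8*Z) = 174 - 8*Z)
1/(-39132 + u(-10)) = 1/(-39132 + (174 - 8*(-10))) = 1/(-39132 + (174 + 80)) = 1/(-39132 + 254) = 1/(-38878) = -1/38878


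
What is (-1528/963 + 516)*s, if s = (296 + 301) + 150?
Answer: 41116540/107 ≈ 3.8427e+5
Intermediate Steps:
s = 747 (s = 597 + 150 = 747)
(-1528/963 + 516)*s = (-1528/963 + 516)*747 = (495380/963)*747 = 41116540/107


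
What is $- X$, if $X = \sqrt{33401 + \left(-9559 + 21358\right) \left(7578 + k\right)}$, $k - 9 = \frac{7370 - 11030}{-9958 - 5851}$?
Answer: $- \frac{\sqrt{22382023292478194}}{15809} \approx -9463.4$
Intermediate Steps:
$k = \frac{145941}{15809}$ ($k = 9 + \frac{7370 - 11030}{-9958 - 5851} = 9 - \frac{3660}{-15809} = 9 - - \frac{3660}{15809} = 9 + \frac{3660}{15809} = \frac{145941}{15809} \approx 9.2315$)
$X = \frac{\sqrt{22382023292478194}}{15809}$ ($X = \sqrt{33401 + \left(-9559 + 21358\right) \left(7578 + \frac{145941}{15809}\right)} = \sqrt{33401 + 11799 \cdot \frac{119946543}{15809}} = \sqrt{33401 + \frac{1415249260857}{15809}} = \sqrt{\frac{1415777297266}{15809}} = \frac{\sqrt{22382023292478194}}{15809} \approx 9463.4$)
$- X = - \frac{\sqrt{22382023292478194}}{15809}$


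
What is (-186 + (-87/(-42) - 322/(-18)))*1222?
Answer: -12782731/63 ≈ -2.0290e+5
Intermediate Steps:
(-186 + (-87/(-42) - 322/(-18)))*1222 = (-186 + (-87*(-1/42) - 322*(-1/18)))*1222 = (-186 + (29/14 + 161/9))*1222 = (-186 + 2515/126)*1222 = -20921/126*1222 = -12782731/63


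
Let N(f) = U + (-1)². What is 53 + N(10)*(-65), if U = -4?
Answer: 248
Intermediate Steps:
N(f) = -3 (N(f) = -4 + (-1)² = -4 + 1 = -3)
53 + N(10)*(-65) = 53 - 3*(-65) = 53 + 195 = 248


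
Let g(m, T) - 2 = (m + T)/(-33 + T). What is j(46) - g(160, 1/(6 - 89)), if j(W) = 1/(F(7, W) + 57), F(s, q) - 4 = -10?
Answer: 400489/139740 ≈ 2.8660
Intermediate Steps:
F(s, q) = -6 (F(s, q) = 4 - 10 = -6)
j(W) = 1/51 (j(W) = 1/(-6 + 57) = 1/51)
g(m, T) = 2 + (T + m)/(-33 + T) (g(m, T) = 2 + (m + T)/(-33 + T) = 2 + (T + m)/(-33 + T))
j(46) - g(160, 1/(6 - 89)) = 1/51 - (-66 + 160 + 3/(6 - 89))/(-33 + 1/(6 - 89)) = 1/51 - (-66 + 160 + 3/(-83))/(-33 + 1/(-83)) = 1/51 - (-66 + 160 + 3*(-1/83))/(-33 - 1/83) = 1/51 - (-66 + 160 - 3/83)/(-2740/83) = 1/51 - (-83)*7799/(2740*83) = 1/51 - 1*(-7799/2740) = 1/51 + 7799/2740 = 400489/139740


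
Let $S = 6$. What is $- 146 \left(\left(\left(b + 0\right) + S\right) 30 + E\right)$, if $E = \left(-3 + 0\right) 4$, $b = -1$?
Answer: $-20148$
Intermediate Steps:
$E = -12$ ($E = \left(-3\right) 4 = -12$)
$- 146 \left(\left(\left(b + 0\right) + S\right) 30 + E\right) = - 146 \left(\left(\left(-1 + 0\right) + 6\right) 30 - 12\right) = - 146 \left(\left(-1 + 6\right) 30 - 12\right) = - 146 \left(5 \cdot 30 - 12\right) = - 146 \left(150 - 12\right) = \left(-146\right) 138 = -20148$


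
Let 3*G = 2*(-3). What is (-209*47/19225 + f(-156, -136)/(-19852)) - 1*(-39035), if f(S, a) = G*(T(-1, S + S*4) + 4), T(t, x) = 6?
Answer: 3724424148201/95413675 ≈ 39035.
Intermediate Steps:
G = -2 (G = (2*(-3))/3 = (⅓)*(-6) = -2)
f(S, a) = -20 (f(S, a) = -2*(6 + 4) = -2*10 = -20)
(-209*47/19225 + f(-156, -136)/(-19852)) - 1*(-39035) = (-209*47/19225 - 20/(-19852)) - 1*(-39035) = (-9823*1/19225 - 20*(-1/19852)) + 39035 = (-9823/19225 + 5/4963) + 39035 = -48655424/95413675 + 39035 = 3724424148201/95413675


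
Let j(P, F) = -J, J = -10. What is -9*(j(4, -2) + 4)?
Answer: -126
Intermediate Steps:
j(P, F) = 10 (j(P, F) = -1*(-10) = 10)
-9*(j(4, -2) + 4) = -9*(10 + 4) = -9*14 = -126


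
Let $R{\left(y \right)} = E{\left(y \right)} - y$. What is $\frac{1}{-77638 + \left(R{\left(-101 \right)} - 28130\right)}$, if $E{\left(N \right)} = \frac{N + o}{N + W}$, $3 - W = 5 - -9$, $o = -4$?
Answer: $- \frac{16}{1690657} \approx -9.4638 \cdot 10^{-6}$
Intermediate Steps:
$W = -11$ ($W = 3 - \left(5 - -9\right) = 3 - \left(5 + 9\right) = 3 - 14 = -11$)
$E{\left(N \right)} = \frac{-4 + N}{-11 + N}$ ($E{\left(N \right)} = \frac{N - 4}{N - 11} = \frac{-4 + N}{-11 + N}$)
$R{\left(y \right)} = - y + \frac{-4 + y}{-11 + y}$ ($R{\left(y \right)} = \frac{-4 + y}{-11 + y} - y = - y + \frac{-4 + y}{-11 + y}$)
$\frac{1}{-77638 + \left(R{\left(-101 \right)} - 28130\right)} = \frac{1}{-77638 - \left(28130 - \frac{-4 - 101 - - 101 \left(-11 - 101\right)}{-11 - 101}\right)} = \frac{1}{-77638 - \left(28130 - \frac{-4 - 101 - \left(-101\right) \left(-112\right)}{-112}\right)} = \frac{1}{-77638 - \left(28130 + \frac{-4 - 101 - 11312}{112}\right)} = \frac{1}{-77638 - \frac{448449}{16}} = \frac{1}{- \frac{1690657}{16}} = - \frac{16}{1690657}$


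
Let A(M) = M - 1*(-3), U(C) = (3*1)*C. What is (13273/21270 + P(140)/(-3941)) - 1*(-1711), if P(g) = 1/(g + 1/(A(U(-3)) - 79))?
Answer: 1707232864778087/997434507930 ≈ 1711.6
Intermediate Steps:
U(C) = 3*C
A(M) = 3 + M (A(M) = M + 3 = 3 + M)
P(g) = 1/(-1/85 + g) (P(g) = 1/(g + 1/((3 + 3*(-3)) - 79)) = 1/(g + 1/((3 - 9) - 79)) = 1/(g + 1/(-6 - 79)) = 1/(g + 1/(-85)) = 1/(g - 1/85) = 1/(-1/85 + g))
(13273/21270 + P(140)/(-3941)) - 1*(-1711) = (13273/21270 + (85/(-1 + 85*140))/(-3941)) - 1*(-1711) = (13273*(1/21270) + (85/(-1 + 11900))*(-1/3941)) + 1711 = (13273/21270 + (85/11899)*(-1/3941)) + 1711 = (13273/21270 - 85/46893959) + 1711 = 622421709857/997434507930 + 1711 = 1707232864778087/997434507930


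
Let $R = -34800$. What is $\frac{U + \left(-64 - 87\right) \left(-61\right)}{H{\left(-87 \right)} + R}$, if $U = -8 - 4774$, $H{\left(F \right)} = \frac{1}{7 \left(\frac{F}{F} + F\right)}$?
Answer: $- \frac{2666258}{20949601} \approx -0.12727$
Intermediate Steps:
$H{\left(F \right)} = \frac{1}{7 + 7 F}$ ($H{\left(F \right)} = \frac{1}{7 \left(1 + F\right)} = \frac{1}{7 + 7 F}$)
$U = -4782$ ($U = -8 - 4774 = -4782$)
$\frac{U + \left(-64 - 87\right) \left(-61\right)}{H{\left(-87 \right)} + R} = \frac{-4782 + \left(-64 - 87\right) \left(-61\right)}{\frac{1}{7 \left(1 - 87\right)} - 34800} = \frac{-4782 - -9211}{\frac{1}{7 \left(-86\right)} - 34800} = \frac{-4782 + 9211}{\frac{1}{7} \left(- \frac{1}{86}\right) - 34800} = \frac{4429}{- \frac{1}{602} - 34800} = \frac{4429}{- \frac{20949601}{602}} = 4429 \left(- \frac{602}{20949601}\right) = - \frac{2666258}{20949601}$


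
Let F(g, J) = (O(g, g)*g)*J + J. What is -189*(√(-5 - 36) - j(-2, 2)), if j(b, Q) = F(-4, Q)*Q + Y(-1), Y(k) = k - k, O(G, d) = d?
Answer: 12852 - 189*I*√41 ≈ 12852.0 - 1210.2*I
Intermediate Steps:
F(g, J) = J + J*g² (F(g, J) = (g*g)*J + J = g²*J + J = J*g² + J = J + J*g²)
Y(k) = 0
j(b, Q) = 17*Q² (j(b, Q) = (Q*(1 + (-4)²))*Q + 0 = (Q*(1 + 16))*Q + 0 = (Q*17)*Q + 0 = (17*Q)*Q + 0 = 17*Q² + 0 = 17*Q²)
-189*(√(-5 - 36) - j(-2, 2)) = -189*(√(-5 - 36) - 17*2²) = -189*(√(-41) - 17*4) = -189*(I*√41 - 1*68) = -189*(I*√41 - 68) = -189*(-68 + I*√41) = 12852 - 189*I*√41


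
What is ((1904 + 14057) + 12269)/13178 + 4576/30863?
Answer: 465782509/203356307 ≈ 2.2905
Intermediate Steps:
((1904 + 14057) + 12269)/13178 + 4576/30863 = (15961 + 12269)*(1/13178) + 4576*(1/30863) = 28230*(1/13178) + 4576/30863 = 14115/6589 + 4576/30863 = 465782509/203356307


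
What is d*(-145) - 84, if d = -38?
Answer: 5426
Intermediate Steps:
d*(-145) - 84 = -38*(-145) - 84 = 5510 - 84 = 5426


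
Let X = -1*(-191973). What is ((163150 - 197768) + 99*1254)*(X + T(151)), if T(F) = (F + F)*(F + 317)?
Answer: 29840488152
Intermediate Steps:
T(F) = 2*F*(317 + F) (T(F) = (2*F)*(317 + F) = 2*F*(317 + F))
X = 191973
((163150 - 197768) + 99*1254)*(X + T(151)) = ((163150 - 197768) + 99*1254)*(191973 + 2*151*(317 + 151)) = (-34618 + 124146)*(191973 + 2*151*468) = 89528*(191973 + 141336) = 89528*333309 = 29840488152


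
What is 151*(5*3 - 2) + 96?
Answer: 2059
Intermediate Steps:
151*(5*3 - 2) + 96 = 151*(15 - 2) + 96 = 151*13 + 96 = 1963 + 96 = 2059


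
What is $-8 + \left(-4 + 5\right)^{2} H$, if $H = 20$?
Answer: $12$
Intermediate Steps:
$-8 + \left(-4 + 5\right)^{2} H = -8 + \left(-4 + 5\right)^{2} \cdot 20 = -8 + 1^{2} \cdot 20 = -8 + 1 \cdot 20 = -8 + 20 = 12$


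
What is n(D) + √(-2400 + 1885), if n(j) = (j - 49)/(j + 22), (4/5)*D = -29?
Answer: 341/57 + I*√515 ≈ 5.9825 + 22.694*I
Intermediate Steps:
D = -145/4 (D = (5/4)*(-29) = -145/4 ≈ -36.250)
n(j) = (-49 + j)/(22 + j)
n(D) + √(-2400 + 1885) = (-49 - 145/4)/(22 - 145/4) + √(-2400 + 1885) = -341/4/(-57/4) + √(-515) = -4/57*(-341/4) + I*√515 = 341/57 + I*√515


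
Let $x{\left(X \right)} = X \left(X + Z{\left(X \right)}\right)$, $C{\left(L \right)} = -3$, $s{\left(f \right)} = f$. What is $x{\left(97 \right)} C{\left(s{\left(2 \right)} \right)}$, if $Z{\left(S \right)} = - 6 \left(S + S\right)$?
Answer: $310497$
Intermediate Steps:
$Z{\left(S \right)} = - 12 S$ ($Z{\left(S \right)} = - 6 \cdot 2 S = - 12 S$)
$x{\left(X \right)} = - 11 X^{2}$ ($x{\left(X \right)} = X \left(X - 12 X\right) = X \left(- 11 X\right) = - 11 X^{2}$)
$x{\left(97 \right)} C{\left(s{\left(2 \right)} \right)} = - 11 \cdot 97^{2} \left(-3\right) = \left(-11\right) 9409 \left(-3\right) = \left(-103499\right) \left(-3\right) = 310497$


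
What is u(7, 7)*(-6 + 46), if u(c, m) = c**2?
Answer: 1960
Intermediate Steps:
u(7, 7)*(-6 + 46) = 7**2*(-6 + 46) = 49*40 = 1960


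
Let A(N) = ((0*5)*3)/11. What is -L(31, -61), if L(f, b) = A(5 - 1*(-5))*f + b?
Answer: 61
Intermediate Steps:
A(N) = 0 (A(N) = (0*3)*(1/11) = 0*(1/11) = 0)
L(f, b) = b (L(f, b) = 0*f + b = 0 + b = b)
-L(31, -61) = -1*(-61) = 61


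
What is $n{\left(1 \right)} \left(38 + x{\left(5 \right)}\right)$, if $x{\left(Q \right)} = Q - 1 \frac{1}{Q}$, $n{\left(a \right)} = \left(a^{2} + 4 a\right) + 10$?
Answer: $642$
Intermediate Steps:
$n{\left(a \right)} = 10 + a^{2} + 4 a$
$x{\left(Q \right)} = Q - \frac{1}{Q}$
$n{\left(1 \right)} \left(38 + x{\left(5 \right)}\right) = \left(10 + 1^{2} + 4 \cdot 1\right) \left(38 + \left(5 - \frac{1}{5}\right)\right) = \left(10 + 1 + 4\right) \left(38 + \left(5 - \frac{1}{5}\right)\right) = 15 \left(38 + \left(5 - \frac{1}{5}\right)\right) = 15 \left(38 + \frac{24}{5}\right) = 15 \cdot \frac{214}{5} = 642$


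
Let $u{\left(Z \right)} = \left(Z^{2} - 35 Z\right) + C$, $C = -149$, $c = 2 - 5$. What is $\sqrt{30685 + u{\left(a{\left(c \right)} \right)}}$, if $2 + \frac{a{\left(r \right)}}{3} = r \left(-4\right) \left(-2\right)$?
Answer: $5 \sqrt{1574} \approx 198.37$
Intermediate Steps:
$c = -3$
$a{\left(r \right)} = -6 + 24 r$ ($a{\left(r \right)} = -6 + 3 r \left(-4\right) \left(-2\right) = -6 + 3 - 4 r \left(-2\right) = -6 + 3 \cdot 8 r = -6 + 24 r$)
$u{\left(Z \right)} = -149 + Z^{2} - 35 Z$ ($u{\left(Z \right)} = \left(Z^{2} - 35 Z\right) - 149 = -149 + Z^{2} - 35 Z$)
$\sqrt{30685 + u{\left(a{\left(c \right)} \right)}} = \sqrt{30685 - \left(149 - \left(-6 + 24 \left(-3\right)\right)^{2} + 35 \left(-6 + 24 \left(-3\right)\right)\right)} = \sqrt{30685 - \left(149 - \left(-6 - 72\right)^{2} + 35 \left(-6 - 72\right)\right)} = \sqrt{30685 - \left(-2581 - 6084\right)} = \sqrt{30685 + \left(-149 + 6084 + 2730\right)} = \sqrt{30685 + 8665} = \sqrt{39350} = 5 \sqrt{1574}$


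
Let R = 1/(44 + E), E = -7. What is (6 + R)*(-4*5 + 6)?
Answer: -3122/37 ≈ -84.378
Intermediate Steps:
R = 1/37 (R = 1/(44 - 7) = 1/37 ≈ 0.027027)
(6 + R)*(-4*5 + 6) = (6 + 1/37)*(-4*5 + 6) = 223*(-20 + 6)/37 = (223/37)*(-14) = -3122/37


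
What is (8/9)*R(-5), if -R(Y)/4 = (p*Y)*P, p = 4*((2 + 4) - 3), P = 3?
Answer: 640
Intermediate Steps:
p = 12 (p = 4*(6 - 3) = 4*3 = 12)
R(Y) = -144*Y (R(Y) = -4*12*Y*3 = -144*Y)
(8/9)*R(-5) = (8/9)*(-144*(-5)) = (8*(⅑))*720 = (8/9)*720 = 640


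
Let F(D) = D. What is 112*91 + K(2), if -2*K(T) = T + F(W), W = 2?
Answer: 10190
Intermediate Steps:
K(T) = -1 - T/2 (K(T) = -(T + 2)/2 = -(2 + T)/2 = -1 - T/2)
112*91 + K(2) = 112*91 + (-1 - ½*2) = 10192 + (-1 - 1) = 10192 - 2 = 10190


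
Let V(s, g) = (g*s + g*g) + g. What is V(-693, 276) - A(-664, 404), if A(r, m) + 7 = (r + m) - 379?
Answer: -114170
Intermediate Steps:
V(s, g) = g + g² + g*s (V(s, g) = (g*s + g²) + g = (g² + g*s) + g = g + g² + g*s)
A(r, m) = -386 + m + r (A(r, m) = -7 + ((r + m) - 379) = -7 + ((m + r) - 379) = -7 + (-379 + m + r) = -386 + m + r)
V(-693, 276) - A(-664, 404) = 276*(1 + 276 - 693) - (-386 + 404 - 664) = 276*(-416) - 1*(-646) = -114816 + 646 = -114170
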